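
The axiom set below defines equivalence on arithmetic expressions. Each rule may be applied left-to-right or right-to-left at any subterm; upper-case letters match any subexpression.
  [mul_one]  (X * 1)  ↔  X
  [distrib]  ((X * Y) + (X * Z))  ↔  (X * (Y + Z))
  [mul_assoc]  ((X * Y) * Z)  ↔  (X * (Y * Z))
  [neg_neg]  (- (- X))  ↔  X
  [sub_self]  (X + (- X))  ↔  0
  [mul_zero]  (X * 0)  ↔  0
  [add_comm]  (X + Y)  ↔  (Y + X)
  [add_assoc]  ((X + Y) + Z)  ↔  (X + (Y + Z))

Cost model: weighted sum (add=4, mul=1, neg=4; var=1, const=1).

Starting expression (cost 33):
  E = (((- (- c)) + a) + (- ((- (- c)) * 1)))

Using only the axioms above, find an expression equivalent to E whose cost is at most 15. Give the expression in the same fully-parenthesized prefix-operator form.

1. [neg_neg →] (- (- c))  →  c;  E = (((- (- c)) + a) + (- (c * 1)))
2. [mul_one →] (c * 1)  →  c;  E = (((- (- c)) + a) + (- c))
3. [neg_neg →] (- (- c))  →  c;  cost 15 ≤ 15, done

((c + a) + (- c))   [cost 15]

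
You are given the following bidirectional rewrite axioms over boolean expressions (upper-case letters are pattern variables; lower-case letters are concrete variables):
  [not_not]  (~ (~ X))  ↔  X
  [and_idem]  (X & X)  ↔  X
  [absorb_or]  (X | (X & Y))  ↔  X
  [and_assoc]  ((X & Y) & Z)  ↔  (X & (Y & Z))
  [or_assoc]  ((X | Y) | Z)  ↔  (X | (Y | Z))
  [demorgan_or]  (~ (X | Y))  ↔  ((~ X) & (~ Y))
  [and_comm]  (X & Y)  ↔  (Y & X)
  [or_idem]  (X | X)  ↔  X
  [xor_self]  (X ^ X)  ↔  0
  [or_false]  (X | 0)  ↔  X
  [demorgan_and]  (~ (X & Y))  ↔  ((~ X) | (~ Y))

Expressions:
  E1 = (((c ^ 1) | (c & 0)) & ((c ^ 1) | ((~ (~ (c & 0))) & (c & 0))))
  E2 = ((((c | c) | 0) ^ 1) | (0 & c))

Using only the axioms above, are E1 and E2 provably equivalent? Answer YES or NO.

YES

(1) (~ (~ (c & 0)))  =[not_not →]=  (c & 0)    ⊢ (((c ^ 1) | (c & 0)) & ((c ^ 1) | ((c & 0) & (c & 0))))
(2) ((c & 0) & (c & 0))  =[and_idem →]=  (c & 0)    ⊢ (((c ^ 1) | (c & 0)) & ((c ^ 1) | (c & 0)))
(3) (((c ^ 1) | (c & 0)) & ((c ^ 1) | (c & 0)))  =[and_idem →]=  ((c ^ 1) | (c & 0))
(4) (c & 0)  =[and_comm →]=  (0 & c)    ⊢ ((c ^ 1) | (0 & c))
(5) c  =[or_false ←]=  (c | 0)    ⊢ (((c | 0) ^ 1) | (0 & c))
(6) c  =[or_idem ←]=  (c | c)    ⊢ E2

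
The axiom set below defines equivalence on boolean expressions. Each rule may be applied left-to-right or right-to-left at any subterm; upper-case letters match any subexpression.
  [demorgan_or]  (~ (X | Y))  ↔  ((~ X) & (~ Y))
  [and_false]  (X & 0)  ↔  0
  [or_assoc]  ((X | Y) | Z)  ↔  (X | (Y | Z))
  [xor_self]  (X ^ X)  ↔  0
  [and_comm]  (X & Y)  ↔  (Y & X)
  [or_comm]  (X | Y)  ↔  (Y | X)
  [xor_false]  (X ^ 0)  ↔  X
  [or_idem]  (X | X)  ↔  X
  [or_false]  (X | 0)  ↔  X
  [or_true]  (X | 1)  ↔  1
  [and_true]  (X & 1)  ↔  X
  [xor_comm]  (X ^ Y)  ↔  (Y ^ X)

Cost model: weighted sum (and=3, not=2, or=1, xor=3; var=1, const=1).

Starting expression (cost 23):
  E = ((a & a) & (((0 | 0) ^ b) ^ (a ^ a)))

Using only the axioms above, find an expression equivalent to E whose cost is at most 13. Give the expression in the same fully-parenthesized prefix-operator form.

((a & a) & (0 ^ b))   [cost 13]

step 1: xor_self (→) rewrites (a ^ a) into 0, now ((a & a) & (((0 | 0) ^ b) ^ 0))
step 2: or_idem (→) rewrites (0 | 0) into 0, now ((a & a) & ((0 ^ b) ^ 0))
step 3: xor_false (→) rewrites ((0 ^ b) ^ 0) into (0 ^ b), reaching cost 13 (bound 13)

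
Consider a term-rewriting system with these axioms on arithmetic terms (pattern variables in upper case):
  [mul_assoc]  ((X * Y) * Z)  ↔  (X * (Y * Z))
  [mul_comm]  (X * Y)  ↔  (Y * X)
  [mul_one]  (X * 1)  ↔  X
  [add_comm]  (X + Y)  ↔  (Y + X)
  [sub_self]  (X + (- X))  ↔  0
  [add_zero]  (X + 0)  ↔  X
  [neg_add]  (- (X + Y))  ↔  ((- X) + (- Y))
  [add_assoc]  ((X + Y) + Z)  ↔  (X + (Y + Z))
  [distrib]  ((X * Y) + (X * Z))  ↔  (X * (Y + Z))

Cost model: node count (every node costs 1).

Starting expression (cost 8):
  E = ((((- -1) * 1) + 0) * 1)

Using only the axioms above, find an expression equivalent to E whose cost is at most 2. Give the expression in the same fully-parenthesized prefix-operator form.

(- -1)   [cost 2]

1. [mul_one →] ((- -1) * 1)  →  (- -1);  E = (((- -1) + 0) * 1)
2. [mul_one →] (((- -1) + 0) * 1)  →  ((- -1) + 0)
3. [add_zero →] ((- -1) + 0)  →  (- -1);  cost 2 ≤ 2, done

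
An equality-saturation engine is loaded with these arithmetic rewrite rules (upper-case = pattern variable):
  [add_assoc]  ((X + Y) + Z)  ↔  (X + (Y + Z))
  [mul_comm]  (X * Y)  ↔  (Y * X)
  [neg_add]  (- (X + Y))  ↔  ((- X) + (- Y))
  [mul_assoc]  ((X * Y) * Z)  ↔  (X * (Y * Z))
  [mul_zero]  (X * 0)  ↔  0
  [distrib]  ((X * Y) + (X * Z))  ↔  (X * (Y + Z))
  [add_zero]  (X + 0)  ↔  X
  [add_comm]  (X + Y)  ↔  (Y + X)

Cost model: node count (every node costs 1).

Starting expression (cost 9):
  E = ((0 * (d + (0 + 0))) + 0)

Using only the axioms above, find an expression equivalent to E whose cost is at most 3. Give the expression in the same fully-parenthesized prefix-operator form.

(1) (0 + 0)  =[add_zero →]=  0    ⊢ ((0 * (d + 0)) + 0)
(2) (d + 0)  =[add_zero →]=  d    ⊢ ((0 * d) + 0)
(3) ((0 * d) + 0)  =[add_zero →]=  (0 * d)    ⊢ cost 3, within 3

(0 * d)   [cost 3]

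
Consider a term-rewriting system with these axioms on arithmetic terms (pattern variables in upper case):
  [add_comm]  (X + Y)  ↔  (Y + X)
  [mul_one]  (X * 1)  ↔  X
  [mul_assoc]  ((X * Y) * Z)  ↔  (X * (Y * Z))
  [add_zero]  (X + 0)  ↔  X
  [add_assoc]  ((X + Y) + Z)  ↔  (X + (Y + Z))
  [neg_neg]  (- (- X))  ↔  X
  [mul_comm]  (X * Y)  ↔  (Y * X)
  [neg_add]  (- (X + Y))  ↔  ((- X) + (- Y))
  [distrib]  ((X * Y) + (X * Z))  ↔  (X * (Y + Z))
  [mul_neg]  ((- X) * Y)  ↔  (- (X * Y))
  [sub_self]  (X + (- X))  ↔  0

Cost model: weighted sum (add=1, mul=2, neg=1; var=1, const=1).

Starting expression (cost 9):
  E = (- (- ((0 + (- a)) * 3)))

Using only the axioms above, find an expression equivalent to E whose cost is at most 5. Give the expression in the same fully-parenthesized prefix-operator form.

1. [neg_neg →] (- (- ((0 + (- a)) * 3)))  →  ((0 + (- a)) * 3)
2. [add_comm →] (0 + (- a))  →  ((- a) + 0);  E = (((- a) + 0) * 3)
3. [add_zero →] ((- a) + 0)  →  (- a);  cost 5 ≤ 5, done

((- a) * 3)   [cost 5]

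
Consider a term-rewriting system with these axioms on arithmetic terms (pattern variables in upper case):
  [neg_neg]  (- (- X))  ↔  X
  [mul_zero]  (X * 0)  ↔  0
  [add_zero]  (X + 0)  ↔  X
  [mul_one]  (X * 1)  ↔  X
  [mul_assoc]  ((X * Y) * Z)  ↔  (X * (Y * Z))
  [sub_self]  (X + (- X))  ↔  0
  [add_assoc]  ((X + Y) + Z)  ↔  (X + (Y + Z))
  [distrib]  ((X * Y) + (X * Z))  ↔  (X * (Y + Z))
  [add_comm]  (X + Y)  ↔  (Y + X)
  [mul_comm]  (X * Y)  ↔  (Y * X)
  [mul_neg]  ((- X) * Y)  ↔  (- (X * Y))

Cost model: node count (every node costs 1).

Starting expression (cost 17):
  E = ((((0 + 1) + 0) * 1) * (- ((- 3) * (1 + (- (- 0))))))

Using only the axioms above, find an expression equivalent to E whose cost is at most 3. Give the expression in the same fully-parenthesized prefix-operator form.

(1 * 3)   [cost 3]

1. [neg_neg →] (- (- 0))  →  0;  E = ((((0 + 1) + 0) * 1) * (- ((- 3) * (1 + 0))))
2. [add_zero →] (1 + 0)  →  1;  E = ((((0 + 1) + 0) * 1) * (- ((- 3) * 1)))
3. [mul_one →] (((0 + 1) + 0) * 1)  →  ((0 + 1) + 0);  E = (((0 + 1) + 0) * (- ((- 3) * 1)))
4. [add_zero →] ((0 + 1) + 0)  →  (0 + 1);  E = ((0 + 1) * (- ((- 3) * 1)))
5. [mul_one →] ((- 3) * 1)  →  (- 3);  E = ((0 + 1) * (- (- 3)))
6. [neg_neg →] (- (- 3))  →  3;  E = ((0 + 1) * 3)
7. [add_comm →] (0 + 1)  →  (1 + 0);  E = ((1 + 0) * 3)
8. [add_zero →] (1 + 0)  →  1;  cost 3 ≤ 3, done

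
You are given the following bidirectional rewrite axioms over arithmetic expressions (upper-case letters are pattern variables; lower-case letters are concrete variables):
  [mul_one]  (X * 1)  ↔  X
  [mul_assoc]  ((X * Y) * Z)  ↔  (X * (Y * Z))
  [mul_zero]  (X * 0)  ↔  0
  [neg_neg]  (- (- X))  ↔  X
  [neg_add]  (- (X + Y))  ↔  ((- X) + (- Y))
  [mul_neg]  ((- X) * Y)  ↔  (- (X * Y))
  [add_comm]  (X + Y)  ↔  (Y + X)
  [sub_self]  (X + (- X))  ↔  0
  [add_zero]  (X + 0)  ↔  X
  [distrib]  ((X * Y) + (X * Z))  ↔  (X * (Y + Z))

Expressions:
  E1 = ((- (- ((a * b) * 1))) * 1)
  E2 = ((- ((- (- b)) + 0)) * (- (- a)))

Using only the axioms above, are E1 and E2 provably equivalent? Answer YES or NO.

All listed rules preserve value, hence provable equivalence implies equal values everywhere; look for a separating assignment.
a=1, b=1 gives E1 ↦ 1, E2 ↦ -1; values differ ⇒ not provably equivalent.

NO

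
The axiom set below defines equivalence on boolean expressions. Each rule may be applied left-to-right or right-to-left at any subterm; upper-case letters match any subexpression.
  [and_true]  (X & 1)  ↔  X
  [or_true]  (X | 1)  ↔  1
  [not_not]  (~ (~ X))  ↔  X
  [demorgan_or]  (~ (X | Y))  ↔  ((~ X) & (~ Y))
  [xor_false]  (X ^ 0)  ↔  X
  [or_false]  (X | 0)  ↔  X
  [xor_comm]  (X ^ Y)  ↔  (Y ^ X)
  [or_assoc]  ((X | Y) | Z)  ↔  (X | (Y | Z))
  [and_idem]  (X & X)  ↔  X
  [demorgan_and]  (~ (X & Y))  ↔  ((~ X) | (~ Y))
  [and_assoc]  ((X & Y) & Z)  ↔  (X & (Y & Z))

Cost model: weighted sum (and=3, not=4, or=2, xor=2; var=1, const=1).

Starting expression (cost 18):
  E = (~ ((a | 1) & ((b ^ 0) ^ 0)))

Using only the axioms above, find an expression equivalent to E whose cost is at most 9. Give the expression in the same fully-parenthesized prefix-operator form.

(~ (1 & b))   [cost 9]

(1) ((b ^ 0) ^ 0)  =[xor_false →]=  (b ^ 0)    ⊢ (~ ((a | 1) & (b ^ 0)))
(2) (b ^ 0)  =[xor_false →]=  b    ⊢ (~ ((a | 1) & b))
(3) (a | 1)  =[or_true →]=  1    ⊢ cost 9, within 9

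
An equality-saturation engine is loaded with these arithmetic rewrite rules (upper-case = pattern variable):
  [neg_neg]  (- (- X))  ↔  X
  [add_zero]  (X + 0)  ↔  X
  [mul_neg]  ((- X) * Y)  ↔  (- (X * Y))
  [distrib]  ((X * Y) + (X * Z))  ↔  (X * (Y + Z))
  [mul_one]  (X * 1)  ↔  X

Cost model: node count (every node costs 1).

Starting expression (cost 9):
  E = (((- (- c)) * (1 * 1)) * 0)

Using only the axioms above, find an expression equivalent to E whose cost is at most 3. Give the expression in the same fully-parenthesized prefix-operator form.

(1) (1 * 1)  =[mul_one →]=  1    ⊢ (((- (- c)) * 1) * 0)
(2) ((- (- c)) * 1)  =[mul_one →]=  (- (- c))    ⊢ ((- (- c)) * 0)
(3) (- (- c))  =[neg_neg →]=  c    ⊢ cost 3, within 3

(c * 0)   [cost 3]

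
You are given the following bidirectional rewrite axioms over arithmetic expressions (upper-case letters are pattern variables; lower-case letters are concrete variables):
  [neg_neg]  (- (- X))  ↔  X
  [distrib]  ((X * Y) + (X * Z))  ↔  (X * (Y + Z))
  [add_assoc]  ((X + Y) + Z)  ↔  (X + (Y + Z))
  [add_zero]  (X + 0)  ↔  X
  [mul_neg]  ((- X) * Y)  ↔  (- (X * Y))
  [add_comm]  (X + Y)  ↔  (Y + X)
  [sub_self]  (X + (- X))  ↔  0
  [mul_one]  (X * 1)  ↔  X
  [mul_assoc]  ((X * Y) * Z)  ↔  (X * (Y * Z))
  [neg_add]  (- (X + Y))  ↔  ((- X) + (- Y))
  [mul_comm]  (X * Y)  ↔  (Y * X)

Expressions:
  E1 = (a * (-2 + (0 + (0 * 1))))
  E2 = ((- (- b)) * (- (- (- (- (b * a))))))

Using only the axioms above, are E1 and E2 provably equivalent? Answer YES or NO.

NO

Every axiom is a valid identity, so a rewrite proof would force E1 and E2 to agree under every assignment.
At a=1, b=0: E1 = -2 but E2 = 0; they differ, so no derivation exists.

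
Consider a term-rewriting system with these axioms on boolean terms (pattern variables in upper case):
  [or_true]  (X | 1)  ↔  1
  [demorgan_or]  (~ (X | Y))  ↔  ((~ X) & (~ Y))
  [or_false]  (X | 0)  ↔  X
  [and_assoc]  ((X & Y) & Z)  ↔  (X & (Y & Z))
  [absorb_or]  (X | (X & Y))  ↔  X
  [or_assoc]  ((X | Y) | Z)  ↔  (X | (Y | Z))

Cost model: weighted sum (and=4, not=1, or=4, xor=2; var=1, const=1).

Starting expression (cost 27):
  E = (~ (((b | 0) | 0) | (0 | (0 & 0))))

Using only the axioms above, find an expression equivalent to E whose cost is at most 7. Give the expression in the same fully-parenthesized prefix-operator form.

1. [absorb_or →] (0 | (0 & 0))  →  0;  E = (~ (((b | 0) | 0) | 0))
2. [or_false →] (b | 0)  →  b;  E = (~ ((b | 0) | 0))
3. [or_false →] (b | 0)  →  b;  cost 7 ≤ 7, done

(~ (b | 0))   [cost 7]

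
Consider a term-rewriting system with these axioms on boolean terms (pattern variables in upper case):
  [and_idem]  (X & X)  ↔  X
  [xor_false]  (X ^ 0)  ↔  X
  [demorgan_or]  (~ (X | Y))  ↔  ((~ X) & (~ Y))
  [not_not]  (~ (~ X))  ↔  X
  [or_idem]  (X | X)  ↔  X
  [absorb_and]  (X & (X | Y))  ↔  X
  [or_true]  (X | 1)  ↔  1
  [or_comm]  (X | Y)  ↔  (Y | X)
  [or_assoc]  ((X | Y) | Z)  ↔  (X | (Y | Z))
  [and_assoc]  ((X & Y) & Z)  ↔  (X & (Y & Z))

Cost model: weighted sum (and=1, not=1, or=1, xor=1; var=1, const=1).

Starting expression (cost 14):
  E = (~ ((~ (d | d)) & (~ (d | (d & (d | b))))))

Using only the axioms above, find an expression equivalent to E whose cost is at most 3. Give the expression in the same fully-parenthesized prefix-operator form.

(1) (d & (d | b))  =[absorb_and →]=  d    ⊢ (~ ((~ (d | d)) & (~ (d | d))))
(2) ((~ (d | d)) & (~ (d | d)))  =[and_idem →]=  (~ (d | d))    ⊢ (~ (~ (d | d)))
(3) (d | d)  =[or_idem →]=  d    ⊢ cost 3, within 3

(~ (~ d))   [cost 3]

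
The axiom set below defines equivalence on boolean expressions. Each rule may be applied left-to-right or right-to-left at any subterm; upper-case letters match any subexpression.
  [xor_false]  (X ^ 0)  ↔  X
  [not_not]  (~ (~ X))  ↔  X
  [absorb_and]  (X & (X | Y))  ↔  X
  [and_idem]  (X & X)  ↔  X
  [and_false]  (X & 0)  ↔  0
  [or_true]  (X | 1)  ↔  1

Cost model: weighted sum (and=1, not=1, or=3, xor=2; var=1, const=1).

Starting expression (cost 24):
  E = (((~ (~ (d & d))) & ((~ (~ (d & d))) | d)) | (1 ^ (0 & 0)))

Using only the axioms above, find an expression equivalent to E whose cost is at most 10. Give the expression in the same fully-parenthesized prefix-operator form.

(1) ((~ (~ (d & d))) & ((~ (~ (d & d))) | d))  =[absorb_and →]=  (~ (~ (d & d)))    ⊢ ((~ (~ (d & d))) | (1 ^ (0 & 0)))
(2) (0 & 0)  =[and_idem →]=  0    ⊢ ((~ (~ (d & d))) | (1 ^ 0))
(3) (~ (~ (d & d)))  =[not_not →]=  (d & d)    ⊢ cost 10, within 10

((d & d) | (1 ^ 0))   [cost 10]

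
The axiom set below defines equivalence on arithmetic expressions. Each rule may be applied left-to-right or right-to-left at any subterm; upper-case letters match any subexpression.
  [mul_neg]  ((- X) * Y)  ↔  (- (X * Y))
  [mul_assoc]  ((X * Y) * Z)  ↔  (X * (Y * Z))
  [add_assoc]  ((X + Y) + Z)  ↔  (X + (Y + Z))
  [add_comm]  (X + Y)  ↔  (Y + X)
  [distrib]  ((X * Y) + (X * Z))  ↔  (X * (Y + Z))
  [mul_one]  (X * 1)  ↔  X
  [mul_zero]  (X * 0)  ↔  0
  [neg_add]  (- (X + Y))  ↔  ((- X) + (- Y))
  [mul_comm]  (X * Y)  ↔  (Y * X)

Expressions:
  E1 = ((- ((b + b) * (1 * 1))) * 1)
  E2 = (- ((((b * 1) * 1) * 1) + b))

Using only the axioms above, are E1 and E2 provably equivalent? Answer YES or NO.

YES

(1) (1 * 1)  =[mul_one →]=  1    ⊢ ((- ((b + b) * 1)) * 1)
(2) ((- ((b + b) * 1)) * 1)  =[mul_one →]=  (- ((b + b) * 1))
(3) ((b + b) * 1)  =[mul_one →]=  (b + b)    ⊢ (- (b + b))
(4) b  =[mul_one ←]=  (b * 1)    ⊢ (- ((b * 1) + b))
(5) (b * 1)  =[mul_one ←]=  ((b * 1) * 1)    ⊢ (- (((b * 1) * 1) + b))
(6) (b * 1)  =[mul_one ←]=  ((b * 1) * 1)    ⊢ E2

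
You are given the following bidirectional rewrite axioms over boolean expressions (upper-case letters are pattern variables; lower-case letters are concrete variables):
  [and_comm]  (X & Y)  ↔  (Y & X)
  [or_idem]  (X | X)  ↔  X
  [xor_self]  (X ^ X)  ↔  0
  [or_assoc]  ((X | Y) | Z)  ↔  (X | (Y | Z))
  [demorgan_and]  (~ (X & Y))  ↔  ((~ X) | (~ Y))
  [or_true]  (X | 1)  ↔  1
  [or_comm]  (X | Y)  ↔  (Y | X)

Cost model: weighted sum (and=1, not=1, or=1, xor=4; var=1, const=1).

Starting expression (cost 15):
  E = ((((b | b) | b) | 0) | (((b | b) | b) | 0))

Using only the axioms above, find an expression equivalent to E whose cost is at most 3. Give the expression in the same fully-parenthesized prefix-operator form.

(1) ((((b | b) | b) | 0) | (((b | b) | b) | 0))  =[or_idem →]=  (((b | b) | b) | 0)
(2) (b | b)  =[or_idem →]=  b    ⊢ ((b | b) | 0)
(3) (b | b)  =[or_idem →]=  b    ⊢ cost 3, within 3

(b | 0)   [cost 3]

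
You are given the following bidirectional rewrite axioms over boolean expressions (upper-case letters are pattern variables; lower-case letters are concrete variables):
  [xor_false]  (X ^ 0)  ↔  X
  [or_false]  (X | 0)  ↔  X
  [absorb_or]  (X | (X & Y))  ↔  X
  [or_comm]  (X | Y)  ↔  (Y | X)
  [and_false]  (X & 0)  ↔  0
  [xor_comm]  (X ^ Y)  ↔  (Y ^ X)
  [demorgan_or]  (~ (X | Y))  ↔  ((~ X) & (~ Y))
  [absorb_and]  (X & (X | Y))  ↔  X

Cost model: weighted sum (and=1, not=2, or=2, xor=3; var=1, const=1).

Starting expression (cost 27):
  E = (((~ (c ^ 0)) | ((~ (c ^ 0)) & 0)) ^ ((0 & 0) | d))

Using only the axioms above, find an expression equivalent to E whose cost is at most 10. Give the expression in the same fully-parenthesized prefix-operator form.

((~ c) ^ (0 | d))   [cost 10]

step 1: absorb_or (→) rewrites ((~ (c ^ 0)) | ((~ (c ^ 0)) & 0)) into (~ (c ^ 0)), now ((~ (c ^ 0)) ^ ((0 & 0) | d))
step 2: and_false (→) rewrites (0 & 0) into 0, now ((~ (c ^ 0)) ^ (0 | d))
step 3: xor_false (→) rewrites (c ^ 0) into c, reaching cost 10 (bound 10)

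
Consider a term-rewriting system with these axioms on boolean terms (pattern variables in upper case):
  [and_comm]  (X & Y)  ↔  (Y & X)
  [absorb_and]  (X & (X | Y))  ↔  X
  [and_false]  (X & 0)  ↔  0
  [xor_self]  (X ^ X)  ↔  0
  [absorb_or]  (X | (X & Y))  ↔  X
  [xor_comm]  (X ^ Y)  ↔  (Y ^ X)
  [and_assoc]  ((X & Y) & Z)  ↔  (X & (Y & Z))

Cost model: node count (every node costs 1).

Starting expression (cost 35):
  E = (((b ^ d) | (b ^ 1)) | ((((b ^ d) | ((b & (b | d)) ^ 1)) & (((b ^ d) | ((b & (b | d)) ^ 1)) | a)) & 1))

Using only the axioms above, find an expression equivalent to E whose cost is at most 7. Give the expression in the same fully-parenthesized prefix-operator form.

(1) (((b ^ d) | ((b & (b | d)) ^ 1)) & (((b ^ d) | ((b & (b | d)) ^ 1)) | a))  =[absorb_and →]=  ((b ^ d) | ((b & (b | d)) ^ 1))    ⊢ (((b ^ d) | (b ^ 1)) | (((b ^ d) | ((b & (b | d)) ^ 1)) & 1))
(2) (b & (b | d))  =[absorb_and →]=  b    ⊢ (((b ^ d) | (b ^ 1)) | (((b ^ d) | (b ^ 1)) & 1))
(3) (((b ^ d) | (b ^ 1)) | (((b ^ d) | (b ^ 1)) & 1))  =[absorb_or →]=  ((b ^ d) | (b ^ 1))    ⊢ cost 7, within 7

((b ^ d) | (b ^ 1))   [cost 7]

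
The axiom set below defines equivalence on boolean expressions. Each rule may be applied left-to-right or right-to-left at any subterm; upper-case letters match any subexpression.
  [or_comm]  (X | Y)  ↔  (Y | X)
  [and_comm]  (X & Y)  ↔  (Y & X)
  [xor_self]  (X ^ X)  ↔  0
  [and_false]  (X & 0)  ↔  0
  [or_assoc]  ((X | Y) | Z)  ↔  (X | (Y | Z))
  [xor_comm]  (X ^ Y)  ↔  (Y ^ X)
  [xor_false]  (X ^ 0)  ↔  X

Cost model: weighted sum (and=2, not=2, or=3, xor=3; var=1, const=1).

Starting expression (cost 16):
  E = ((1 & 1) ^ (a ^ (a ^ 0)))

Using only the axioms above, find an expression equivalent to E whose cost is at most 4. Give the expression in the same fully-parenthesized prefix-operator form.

(1 & 1)   [cost 4]

(1) (a ^ 0)  =[xor_false →]=  a    ⊢ ((1 & 1) ^ (a ^ a))
(2) (a ^ a)  =[xor_self →]=  0    ⊢ ((1 & 1) ^ 0)
(3) ((1 & 1) ^ 0)  =[xor_false →]=  (1 & 1)    ⊢ cost 4, within 4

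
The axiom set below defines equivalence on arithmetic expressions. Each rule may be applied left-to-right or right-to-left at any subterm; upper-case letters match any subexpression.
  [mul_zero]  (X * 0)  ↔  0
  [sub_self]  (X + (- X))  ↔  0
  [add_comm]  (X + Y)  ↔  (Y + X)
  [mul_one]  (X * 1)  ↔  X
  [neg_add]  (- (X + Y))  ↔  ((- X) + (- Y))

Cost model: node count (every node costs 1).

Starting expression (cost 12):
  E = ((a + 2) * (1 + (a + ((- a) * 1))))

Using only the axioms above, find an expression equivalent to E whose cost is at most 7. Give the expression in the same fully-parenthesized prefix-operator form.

((a + 2) * (1 + 0))   [cost 7]

1. [mul_one →] ((- a) * 1)  →  (- a);  E = ((a + 2) * (1 + (a + (- a))))
2. [sub_self →] (a + (- a))  →  0;  cost 7 ≤ 7, done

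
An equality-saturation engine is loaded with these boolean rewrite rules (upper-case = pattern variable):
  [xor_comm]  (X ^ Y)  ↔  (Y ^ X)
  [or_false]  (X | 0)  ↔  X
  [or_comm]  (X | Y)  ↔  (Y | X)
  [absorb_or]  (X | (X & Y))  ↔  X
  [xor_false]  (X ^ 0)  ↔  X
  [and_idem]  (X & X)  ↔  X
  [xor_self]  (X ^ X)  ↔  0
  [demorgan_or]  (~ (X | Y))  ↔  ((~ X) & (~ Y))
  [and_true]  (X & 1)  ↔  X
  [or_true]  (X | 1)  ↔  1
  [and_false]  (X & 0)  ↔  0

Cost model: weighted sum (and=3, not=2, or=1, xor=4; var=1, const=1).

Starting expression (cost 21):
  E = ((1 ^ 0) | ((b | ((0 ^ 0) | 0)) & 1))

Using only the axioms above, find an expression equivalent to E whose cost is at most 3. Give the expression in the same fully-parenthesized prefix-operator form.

(1 | b)   [cost 3]

(1) (0 ^ 0)  =[xor_false →]=  0    ⊢ ((1 ^ 0) | ((b | (0 | 0)) & 1))
(2) (1 ^ 0)  =[xor_false →]=  1    ⊢ (1 | ((b | (0 | 0)) & 1))
(3) (0 | 0)  =[or_false →]=  0    ⊢ (1 | ((b | 0) & 1))
(4) (b | 0)  =[or_false →]=  b    ⊢ (1 | (b & 1))
(5) (b & 1)  =[and_true →]=  b    ⊢ cost 3, within 3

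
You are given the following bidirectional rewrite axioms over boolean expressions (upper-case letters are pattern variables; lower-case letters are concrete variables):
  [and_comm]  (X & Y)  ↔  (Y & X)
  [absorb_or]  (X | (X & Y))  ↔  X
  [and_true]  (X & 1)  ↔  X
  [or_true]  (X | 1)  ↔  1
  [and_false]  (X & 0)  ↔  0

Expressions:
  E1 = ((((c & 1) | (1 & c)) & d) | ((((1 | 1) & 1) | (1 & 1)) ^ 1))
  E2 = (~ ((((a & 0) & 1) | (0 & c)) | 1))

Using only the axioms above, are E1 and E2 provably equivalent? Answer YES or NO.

The axioms are sound identities: if E1 ↔* E2 then E1 and E2 evaluate identically under any assignment.
Under a=0, c=1, d=1: E1 evaluates to 1, E2 to 0. Distinct ⇒ no rewrite sequence connects them.

NO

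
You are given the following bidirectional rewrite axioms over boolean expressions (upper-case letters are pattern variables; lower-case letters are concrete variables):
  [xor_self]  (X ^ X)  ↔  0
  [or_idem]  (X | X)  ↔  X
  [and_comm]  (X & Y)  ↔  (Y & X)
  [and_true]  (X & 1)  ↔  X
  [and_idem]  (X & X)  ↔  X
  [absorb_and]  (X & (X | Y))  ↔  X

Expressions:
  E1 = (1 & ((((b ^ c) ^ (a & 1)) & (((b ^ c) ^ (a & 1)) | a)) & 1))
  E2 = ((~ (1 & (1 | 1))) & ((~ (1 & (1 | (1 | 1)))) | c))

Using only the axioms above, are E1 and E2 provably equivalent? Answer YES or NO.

NO

The axioms are sound identities: if E1 ↔* E2 then E1 and E2 evaluate identically under any assignment.
Under a=0, b=0, c=1: E1 evaluates to 1, E2 to 0. Distinct ⇒ no rewrite sequence connects them.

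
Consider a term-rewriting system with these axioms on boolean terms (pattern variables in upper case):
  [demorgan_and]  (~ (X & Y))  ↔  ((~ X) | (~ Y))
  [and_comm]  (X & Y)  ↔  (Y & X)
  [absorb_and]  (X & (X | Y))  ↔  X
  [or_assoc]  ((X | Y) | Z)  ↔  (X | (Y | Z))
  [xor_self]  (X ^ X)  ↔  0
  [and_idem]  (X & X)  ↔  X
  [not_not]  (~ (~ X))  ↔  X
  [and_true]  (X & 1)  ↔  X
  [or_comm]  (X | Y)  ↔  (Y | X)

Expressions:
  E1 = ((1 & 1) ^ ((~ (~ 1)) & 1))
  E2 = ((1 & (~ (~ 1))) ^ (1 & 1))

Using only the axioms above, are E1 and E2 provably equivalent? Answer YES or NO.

step 1: not_not (→) rewrites (~ (~ 1)) into 1, now ((1 & 1) ^ (1 & 1))
step 2: and_idem (→) rewrites (1 & 1) into 1, now (1 ^ (1 & 1))
step 3: and_idem (→) rewrites (1 & 1) into 1, now (1 ^ 1)
step 4: and_true (←) rewrites 1 into (1 & 1), now ((1 & 1) ^ 1)
step 5: not_not (←) rewrites 1 into (~ (~ 1)), now ((1 & (~ (~ 1))) ^ 1)
step 6: and_true (←) rewrites 1 into (1 & 1), which is E2

YES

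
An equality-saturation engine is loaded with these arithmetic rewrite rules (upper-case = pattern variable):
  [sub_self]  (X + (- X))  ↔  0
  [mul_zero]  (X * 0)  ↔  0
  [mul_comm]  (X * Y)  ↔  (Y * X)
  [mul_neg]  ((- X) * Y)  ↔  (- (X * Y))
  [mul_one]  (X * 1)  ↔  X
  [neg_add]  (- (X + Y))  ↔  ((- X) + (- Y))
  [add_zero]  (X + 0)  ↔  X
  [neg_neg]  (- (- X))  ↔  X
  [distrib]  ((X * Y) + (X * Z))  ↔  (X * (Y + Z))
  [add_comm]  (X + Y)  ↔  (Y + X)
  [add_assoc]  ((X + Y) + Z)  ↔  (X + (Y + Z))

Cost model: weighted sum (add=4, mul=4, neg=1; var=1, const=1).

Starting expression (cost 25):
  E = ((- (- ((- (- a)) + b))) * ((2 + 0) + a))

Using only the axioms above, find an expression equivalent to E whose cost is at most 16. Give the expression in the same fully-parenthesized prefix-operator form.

((a + b) * (2 + a))   [cost 16]

1. [neg_neg →] (- (- ((- (- a)) + b)))  →  ((- (- a)) + b);  E = (((- (- a)) + b) * ((2 + 0) + a))
2. [add_zero →] (2 + 0)  →  2;  E = (((- (- a)) + b) * (2 + a))
3. [neg_neg →] (- (- a))  →  a;  cost 16 ≤ 16, done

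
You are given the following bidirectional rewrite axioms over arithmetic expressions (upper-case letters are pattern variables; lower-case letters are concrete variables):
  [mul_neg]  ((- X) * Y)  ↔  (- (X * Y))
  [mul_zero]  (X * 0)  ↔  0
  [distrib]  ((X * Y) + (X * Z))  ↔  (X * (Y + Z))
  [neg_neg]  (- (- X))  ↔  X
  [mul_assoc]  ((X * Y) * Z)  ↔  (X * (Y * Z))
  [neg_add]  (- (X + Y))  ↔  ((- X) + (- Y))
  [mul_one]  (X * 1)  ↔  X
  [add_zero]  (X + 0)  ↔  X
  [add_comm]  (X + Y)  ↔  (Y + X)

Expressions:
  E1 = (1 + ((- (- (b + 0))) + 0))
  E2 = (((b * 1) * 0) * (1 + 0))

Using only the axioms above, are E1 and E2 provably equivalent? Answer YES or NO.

The axioms are sound identities: if E1 ↔* E2 then E1 and E2 evaluate identically under any assignment.
Under b=0: E1 evaluates to 1, E2 to 0. Distinct ⇒ no rewrite sequence connects them.

NO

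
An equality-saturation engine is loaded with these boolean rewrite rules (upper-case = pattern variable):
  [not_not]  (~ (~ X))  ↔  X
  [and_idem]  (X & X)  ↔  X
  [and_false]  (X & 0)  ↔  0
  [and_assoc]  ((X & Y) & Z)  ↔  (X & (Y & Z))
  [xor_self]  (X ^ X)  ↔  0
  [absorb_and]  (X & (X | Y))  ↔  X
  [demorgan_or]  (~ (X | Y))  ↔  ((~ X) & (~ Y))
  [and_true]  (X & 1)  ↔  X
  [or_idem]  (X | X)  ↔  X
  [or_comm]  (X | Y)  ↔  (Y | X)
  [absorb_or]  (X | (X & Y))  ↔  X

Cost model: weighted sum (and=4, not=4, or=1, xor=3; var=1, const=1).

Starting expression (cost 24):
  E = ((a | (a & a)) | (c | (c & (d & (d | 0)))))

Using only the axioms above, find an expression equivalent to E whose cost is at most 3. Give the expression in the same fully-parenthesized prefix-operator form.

(a | c)   [cost 3]

step 1: absorb_and (→) rewrites (d & (d | 0)) into d, now ((a | (a & a)) | (c | (c & d)))
step 2: absorb_or (→) rewrites (c | (c & d)) into c, now ((a | (a & a)) | c)
step 3: absorb_or (→) rewrites (a | (a & a)) into a, reaching cost 3 (bound 3)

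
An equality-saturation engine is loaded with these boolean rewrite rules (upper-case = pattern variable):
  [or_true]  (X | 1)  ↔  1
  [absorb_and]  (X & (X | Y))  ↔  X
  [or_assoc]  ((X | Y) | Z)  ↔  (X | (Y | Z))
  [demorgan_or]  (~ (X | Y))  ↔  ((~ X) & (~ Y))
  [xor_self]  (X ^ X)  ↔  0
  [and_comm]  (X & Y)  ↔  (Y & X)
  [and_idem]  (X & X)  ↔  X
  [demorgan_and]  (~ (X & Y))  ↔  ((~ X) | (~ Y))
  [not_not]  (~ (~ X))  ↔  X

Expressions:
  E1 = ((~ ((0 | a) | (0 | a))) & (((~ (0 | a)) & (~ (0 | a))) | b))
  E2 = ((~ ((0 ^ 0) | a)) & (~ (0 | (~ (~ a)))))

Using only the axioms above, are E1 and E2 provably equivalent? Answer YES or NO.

1. [demorgan_or →] (~ ((0 | a) | (0 | a)))  →  ((~ (0 | a)) & (~ (0 | a)));  E1 = (((~ (0 | a)) & (~ (0 | a))) & (((~ (0 | a)) & (~ (0 | a))) | b))
2. [absorb_and →] (((~ (0 | a)) & (~ (0 | a))) & (((~ (0 | a)) & (~ (0 | a))) | b))  →  ((~ (0 | a)) & (~ (0 | a)))
3. [xor_self ←] 0  →  (0 ^ 0);  E1 = ((~ ((0 ^ 0) | a)) & (~ (0 | a)))
4. [not_not ←] a  →  (~ (~ a));  this is E2

YES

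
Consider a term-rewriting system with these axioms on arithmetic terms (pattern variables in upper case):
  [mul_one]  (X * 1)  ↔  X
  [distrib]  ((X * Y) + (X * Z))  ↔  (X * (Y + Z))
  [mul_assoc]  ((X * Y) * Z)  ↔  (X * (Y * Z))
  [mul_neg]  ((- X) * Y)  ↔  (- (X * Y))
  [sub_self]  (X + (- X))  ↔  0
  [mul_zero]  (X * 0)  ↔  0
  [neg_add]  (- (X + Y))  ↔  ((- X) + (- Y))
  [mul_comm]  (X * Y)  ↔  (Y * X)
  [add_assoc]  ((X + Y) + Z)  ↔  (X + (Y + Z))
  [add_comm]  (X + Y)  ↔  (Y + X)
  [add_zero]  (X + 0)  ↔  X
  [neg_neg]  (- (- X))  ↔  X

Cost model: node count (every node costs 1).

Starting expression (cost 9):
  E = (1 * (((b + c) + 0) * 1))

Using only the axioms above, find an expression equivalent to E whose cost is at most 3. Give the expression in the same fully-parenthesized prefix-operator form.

(b + c)   [cost 3]

1. [add_zero →] ((b + c) + 0)  →  (b + c);  E = (1 * ((b + c) * 1))
2. [mul_one →] ((b + c) * 1)  →  (b + c);  E = (1 * (b + c))
3. [mul_comm →] (1 * (b + c))  →  ((b + c) * 1)
4. [mul_one →] ((b + c) * 1)  →  (b + c);  cost 3 ≤ 3, done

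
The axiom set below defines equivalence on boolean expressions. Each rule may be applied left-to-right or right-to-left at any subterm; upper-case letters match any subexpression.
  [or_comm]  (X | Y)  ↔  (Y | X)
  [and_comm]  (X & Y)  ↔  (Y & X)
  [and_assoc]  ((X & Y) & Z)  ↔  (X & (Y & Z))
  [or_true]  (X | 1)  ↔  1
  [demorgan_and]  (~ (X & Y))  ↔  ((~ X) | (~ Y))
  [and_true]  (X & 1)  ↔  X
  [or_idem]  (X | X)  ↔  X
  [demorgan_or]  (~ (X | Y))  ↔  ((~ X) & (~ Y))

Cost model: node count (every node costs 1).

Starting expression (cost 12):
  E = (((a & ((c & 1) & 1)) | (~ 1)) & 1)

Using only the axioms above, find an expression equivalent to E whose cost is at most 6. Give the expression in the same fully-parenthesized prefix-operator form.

(1) (((a & ((c & 1) & 1)) | (~ 1)) & 1)  =[and_true →]=  ((a & ((c & 1) & 1)) | (~ 1))
(2) (c & 1)  =[and_true →]=  c    ⊢ ((a & (c & 1)) | (~ 1))
(3) (c & 1)  =[and_true →]=  c    ⊢ cost 6, within 6

((a & c) | (~ 1))   [cost 6]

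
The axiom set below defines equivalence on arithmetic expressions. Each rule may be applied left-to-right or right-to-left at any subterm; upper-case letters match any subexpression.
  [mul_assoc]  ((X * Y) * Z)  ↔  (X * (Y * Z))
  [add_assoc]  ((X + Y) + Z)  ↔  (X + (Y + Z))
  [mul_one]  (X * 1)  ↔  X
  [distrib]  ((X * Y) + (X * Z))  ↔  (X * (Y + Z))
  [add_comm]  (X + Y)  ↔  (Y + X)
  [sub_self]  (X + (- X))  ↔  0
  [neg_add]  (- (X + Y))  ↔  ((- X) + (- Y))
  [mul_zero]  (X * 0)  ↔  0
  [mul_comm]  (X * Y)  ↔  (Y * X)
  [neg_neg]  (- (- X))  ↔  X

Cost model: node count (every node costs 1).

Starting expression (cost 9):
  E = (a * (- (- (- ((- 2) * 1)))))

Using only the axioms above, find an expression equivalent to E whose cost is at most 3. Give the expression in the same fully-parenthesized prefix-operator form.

1. [neg_neg →] (- (- (- ((- 2) * 1))))  →  (- ((- 2) * 1));  E = (a * (- ((- 2) * 1)))
2. [mul_one →] ((- 2) * 1)  →  (- 2);  E = (a * (- (- 2)))
3. [neg_neg →] (- (- 2))  →  2;  cost 3 ≤ 3, done

(a * 2)   [cost 3]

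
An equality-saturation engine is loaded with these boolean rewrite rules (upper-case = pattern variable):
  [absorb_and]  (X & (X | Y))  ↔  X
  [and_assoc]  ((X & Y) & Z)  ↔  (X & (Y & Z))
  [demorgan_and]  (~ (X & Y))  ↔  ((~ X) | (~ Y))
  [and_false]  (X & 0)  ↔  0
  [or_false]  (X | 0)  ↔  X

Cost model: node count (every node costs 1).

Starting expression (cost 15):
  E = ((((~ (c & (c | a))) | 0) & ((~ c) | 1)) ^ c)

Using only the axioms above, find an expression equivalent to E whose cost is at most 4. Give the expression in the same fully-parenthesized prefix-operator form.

((~ c) ^ c)   [cost 4]

(1) (c & (c | a))  =[absorb_and →]=  c    ⊢ ((((~ c) | 0) & ((~ c) | 1)) ^ c)
(2) ((~ c) | 0)  =[or_false →]=  (~ c)    ⊢ (((~ c) & ((~ c) | 1)) ^ c)
(3) ((~ c) & ((~ c) | 1))  =[absorb_and →]=  (~ c)    ⊢ cost 4, within 4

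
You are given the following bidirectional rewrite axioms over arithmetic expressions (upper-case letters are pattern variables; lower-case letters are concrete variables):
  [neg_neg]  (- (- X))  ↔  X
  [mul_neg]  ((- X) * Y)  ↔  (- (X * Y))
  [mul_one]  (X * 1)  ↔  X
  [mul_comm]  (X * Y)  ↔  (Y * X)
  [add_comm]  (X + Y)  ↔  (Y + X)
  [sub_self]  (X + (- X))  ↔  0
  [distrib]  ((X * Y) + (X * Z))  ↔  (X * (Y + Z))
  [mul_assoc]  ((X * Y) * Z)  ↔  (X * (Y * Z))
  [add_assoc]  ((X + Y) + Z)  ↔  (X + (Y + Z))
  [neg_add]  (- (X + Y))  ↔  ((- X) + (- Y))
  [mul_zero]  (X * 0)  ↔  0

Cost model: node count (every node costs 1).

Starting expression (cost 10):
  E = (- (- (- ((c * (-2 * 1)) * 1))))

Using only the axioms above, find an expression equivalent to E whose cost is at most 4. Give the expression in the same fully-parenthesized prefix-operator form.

step 1: mul_one (→) rewrites ((c * (-2 * 1)) * 1) into (c * (-2 * 1)), now (- (- (- (c * (-2 * 1)))))
step 2: neg_neg (→) rewrites (- (- (c * (-2 * 1)))) into (c * (-2 * 1)), now (- (c * (-2 * 1)))
step 3: mul_one (→) rewrites (-2 * 1) into -2, reaching cost 4 (bound 4)

(- (c * -2))   [cost 4]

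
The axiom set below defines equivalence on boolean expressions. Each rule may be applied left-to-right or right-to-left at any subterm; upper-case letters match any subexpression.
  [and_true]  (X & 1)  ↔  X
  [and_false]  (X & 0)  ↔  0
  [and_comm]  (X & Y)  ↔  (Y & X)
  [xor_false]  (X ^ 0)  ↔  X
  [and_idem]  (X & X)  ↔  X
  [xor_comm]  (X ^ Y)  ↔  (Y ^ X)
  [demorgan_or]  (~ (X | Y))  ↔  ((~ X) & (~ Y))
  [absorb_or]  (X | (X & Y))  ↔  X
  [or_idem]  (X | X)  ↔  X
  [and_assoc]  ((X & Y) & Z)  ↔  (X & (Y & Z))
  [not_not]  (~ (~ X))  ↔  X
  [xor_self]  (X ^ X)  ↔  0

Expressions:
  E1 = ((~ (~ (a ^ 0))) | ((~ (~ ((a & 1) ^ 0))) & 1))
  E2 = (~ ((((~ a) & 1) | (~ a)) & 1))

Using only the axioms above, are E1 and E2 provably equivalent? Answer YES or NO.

YES

1. [and_true →] (a & 1)  →  a;  E1 = ((~ (~ (a ^ 0))) | ((~ (~ (a ^ 0))) & 1))
2. [absorb_or →] ((~ (~ (a ^ 0))) | ((~ (~ (a ^ 0))) & 1))  →  (~ (~ (a ^ 0)))
3. [xor_false →] (a ^ 0)  →  a;  E1 = (~ (~ a))
4. [or_idem ←] (~ a)  →  ((~ a) | (~ a));  E1 = (~ ((~ a) | (~ a)))
5. [and_true ←] (~ a)  →  ((~ a) & 1);  E1 = (~ (((~ a) & 1) | (~ a)))
6. [and_true ←] (((~ a) & 1) | (~ a))  →  ((((~ a) & 1) | (~ a)) & 1);  this is E2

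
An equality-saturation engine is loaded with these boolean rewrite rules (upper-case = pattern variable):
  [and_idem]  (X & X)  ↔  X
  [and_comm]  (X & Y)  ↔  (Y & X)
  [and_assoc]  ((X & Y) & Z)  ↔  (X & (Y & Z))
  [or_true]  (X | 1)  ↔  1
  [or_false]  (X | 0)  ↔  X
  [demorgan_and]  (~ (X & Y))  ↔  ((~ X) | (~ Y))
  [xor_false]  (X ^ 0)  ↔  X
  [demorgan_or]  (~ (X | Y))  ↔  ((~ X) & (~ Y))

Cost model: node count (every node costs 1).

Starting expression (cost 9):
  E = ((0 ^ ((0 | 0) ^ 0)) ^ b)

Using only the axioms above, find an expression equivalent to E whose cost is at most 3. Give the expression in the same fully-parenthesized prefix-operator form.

(0 ^ b)   [cost 3]

step 1: xor_false (→) rewrites ((0 | 0) ^ 0) into (0 | 0), now ((0 ^ (0 | 0)) ^ b)
step 2: or_false (→) rewrites (0 | 0) into 0, now ((0 ^ 0) ^ b)
step 3: xor_false (→) rewrites (0 ^ 0) into 0, reaching cost 3 (bound 3)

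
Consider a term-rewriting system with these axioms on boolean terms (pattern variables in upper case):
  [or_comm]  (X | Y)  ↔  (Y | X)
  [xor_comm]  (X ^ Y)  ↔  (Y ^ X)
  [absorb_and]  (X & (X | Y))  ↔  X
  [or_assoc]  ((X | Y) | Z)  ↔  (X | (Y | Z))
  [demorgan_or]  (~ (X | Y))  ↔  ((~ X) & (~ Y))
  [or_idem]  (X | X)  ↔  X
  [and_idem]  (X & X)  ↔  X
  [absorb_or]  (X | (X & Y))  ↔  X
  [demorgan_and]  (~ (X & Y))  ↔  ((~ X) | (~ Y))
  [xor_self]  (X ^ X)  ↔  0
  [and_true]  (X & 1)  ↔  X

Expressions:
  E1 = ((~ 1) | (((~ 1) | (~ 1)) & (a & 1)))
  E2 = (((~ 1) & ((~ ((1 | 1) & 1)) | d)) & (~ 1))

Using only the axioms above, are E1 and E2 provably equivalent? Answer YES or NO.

(1) (a & 1)  =[and_true →]=  a    ⊢ ((~ 1) | (((~ 1) | (~ 1)) & a))
(2) ((~ 1) | (~ 1))  =[or_idem →]=  (~ 1)    ⊢ ((~ 1) | ((~ 1) & a))
(3) ((~ 1) | ((~ 1) & a))  =[absorb_or →]=  (~ 1)
(4) (~ 1)  =[and_idem ←]=  ((~ 1) & (~ 1))
(5) (~ 1)  =[absorb_and ←]=  ((~ 1) & ((~ 1) | d))    ⊢ (((~ 1) & ((~ 1) | d)) & (~ 1))
(6) 1  =[and_true ←]=  (1 & 1)    ⊢ (((~ 1) & ((~ (1 & 1)) | d)) & (~ 1))
(7) 1  =[or_idem ←]=  (1 | 1)    ⊢ E2

YES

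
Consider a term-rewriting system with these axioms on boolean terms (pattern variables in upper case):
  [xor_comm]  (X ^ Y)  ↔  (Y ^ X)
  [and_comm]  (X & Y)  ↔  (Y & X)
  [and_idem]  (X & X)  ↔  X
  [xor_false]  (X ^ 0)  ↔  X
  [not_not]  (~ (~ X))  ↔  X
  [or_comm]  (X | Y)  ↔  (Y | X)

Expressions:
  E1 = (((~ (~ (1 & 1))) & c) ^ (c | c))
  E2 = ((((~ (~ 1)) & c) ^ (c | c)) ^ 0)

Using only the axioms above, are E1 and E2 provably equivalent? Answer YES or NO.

1. [and_idem →] (1 & 1)  →  1;  E1 = (((~ (~ 1)) & c) ^ (c | c))
2. [not_not →] (~ (~ 1))  →  1;  E1 = ((1 & c) ^ (c | c))
3. [xor_comm →] ((1 & c) ^ (c | c))  →  ((c | c) ^ (1 & c))
4. [xor_false ←] ((c | c) ^ (1 & c))  →  (((c | c) ^ (1 & c)) ^ 0)
5. [xor_comm →] ((c | c) ^ (1 & c))  →  ((1 & c) ^ (c | c));  E1 = (((1 & c) ^ (c | c)) ^ 0)
6. [not_not ←] 1  →  (~ (~ 1));  this is E2

YES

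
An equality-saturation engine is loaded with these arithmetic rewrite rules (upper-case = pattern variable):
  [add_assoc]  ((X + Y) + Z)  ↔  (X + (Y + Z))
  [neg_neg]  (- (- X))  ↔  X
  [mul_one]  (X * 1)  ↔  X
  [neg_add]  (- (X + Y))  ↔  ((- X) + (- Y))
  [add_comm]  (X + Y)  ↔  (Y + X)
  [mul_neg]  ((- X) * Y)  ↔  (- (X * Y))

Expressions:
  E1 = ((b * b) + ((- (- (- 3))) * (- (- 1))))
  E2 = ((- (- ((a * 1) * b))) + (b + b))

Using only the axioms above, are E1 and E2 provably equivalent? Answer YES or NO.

NO

Every axiom is a valid identity, so a rewrite proof would force E1 and E2 to agree under every assignment.
At a=0, b=0: E1 = -3 but E2 = 0; they differ, so no derivation exists.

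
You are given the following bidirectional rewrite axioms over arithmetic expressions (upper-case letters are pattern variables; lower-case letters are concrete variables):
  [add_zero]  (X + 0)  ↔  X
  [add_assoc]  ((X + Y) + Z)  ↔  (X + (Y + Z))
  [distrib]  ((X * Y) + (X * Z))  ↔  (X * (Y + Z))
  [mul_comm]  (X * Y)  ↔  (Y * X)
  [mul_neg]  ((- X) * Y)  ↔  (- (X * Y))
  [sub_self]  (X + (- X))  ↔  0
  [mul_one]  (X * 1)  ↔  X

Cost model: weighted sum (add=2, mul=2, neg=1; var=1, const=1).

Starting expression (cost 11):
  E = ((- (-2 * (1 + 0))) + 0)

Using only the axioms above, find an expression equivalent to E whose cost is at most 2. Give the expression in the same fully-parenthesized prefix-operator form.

(1) (1 + 0)  =[add_zero →]=  1    ⊢ ((- (-2 * 1)) + 0)
(2) (-2 * 1)  =[mul_one →]=  -2    ⊢ ((- -2) + 0)
(3) ((- -2) + 0)  =[add_zero →]=  (- -2)    ⊢ cost 2, within 2

(- -2)   [cost 2]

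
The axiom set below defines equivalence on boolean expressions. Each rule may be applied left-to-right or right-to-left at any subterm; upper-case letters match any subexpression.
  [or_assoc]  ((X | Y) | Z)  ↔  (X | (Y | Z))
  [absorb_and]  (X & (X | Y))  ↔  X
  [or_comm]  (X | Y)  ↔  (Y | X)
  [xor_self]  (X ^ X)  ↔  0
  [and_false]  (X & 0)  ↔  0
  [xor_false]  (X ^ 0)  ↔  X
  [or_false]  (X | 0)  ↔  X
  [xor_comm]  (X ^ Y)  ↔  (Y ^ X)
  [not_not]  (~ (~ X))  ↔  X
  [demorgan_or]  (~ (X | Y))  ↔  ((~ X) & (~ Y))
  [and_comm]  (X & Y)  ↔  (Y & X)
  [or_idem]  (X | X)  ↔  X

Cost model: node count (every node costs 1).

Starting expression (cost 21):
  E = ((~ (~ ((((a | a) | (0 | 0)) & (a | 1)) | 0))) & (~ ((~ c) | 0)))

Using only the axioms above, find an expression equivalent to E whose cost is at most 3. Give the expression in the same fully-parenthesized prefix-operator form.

(a & c)   [cost 3]

(1) (~ (~ ((((a | a) | (0 | 0)) & (a | 1)) | 0)))  =[not_not →]=  ((((a | a) | (0 | 0)) & (a | 1)) | 0)    ⊢ (((((a | a) | (0 | 0)) & (a | 1)) | 0) & (~ ((~ c) | 0)))
(2) (0 | 0)  =[or_false →]=  0    ⊢ (((((a | a) | 0) & (a | 1)) | 0) & (~ ((~ c) | 0)))
(3) (a | a)  =[or_idem →]=  a    ⊢ ((((a | 0) & (a | 1)) | 0) & (~ ((~ c) | 0)))
(4) (a | 0)  =[or_false →]=  a    ⊢ (((a & (a | 1)) | 0) & (~ ((~ c) | 0)))
(5) ((a & (a | 1)) | 0)  =[or_false →]=  (a & (a | 1))    ⊢ ((a & (a | 1)) & (~ ((~ c) | 0)))
(6) ((~ c) | 0)  =[or_false →]=  (~ c)    ⊢ ((a & (a | 1)) & (~ (~ c)))
(7) (a & (a | 1))  =[absorb_and →]=  a    ⊢ (a & (~ (~ c)))
(8) (~ (~ c))  =[not_not →]=  c    ⊢ cost 3, within 3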